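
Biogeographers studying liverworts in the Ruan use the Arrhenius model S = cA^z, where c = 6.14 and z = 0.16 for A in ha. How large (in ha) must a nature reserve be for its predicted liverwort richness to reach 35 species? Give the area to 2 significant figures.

35 = 6.14 × A^0.16  ⇒  A^0.16 = 35/6.14 = 5.7
ln A = ln(5.7) / 0.16 = 1.7405 / 0.16 = 10.8783
A = e^10.8783 ≈ 53012 ha

53000 ha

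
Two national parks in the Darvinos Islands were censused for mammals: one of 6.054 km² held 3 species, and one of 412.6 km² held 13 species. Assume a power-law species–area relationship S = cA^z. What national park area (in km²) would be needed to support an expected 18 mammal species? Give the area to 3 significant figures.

z = ln(13/3) / ln(412.6/6.054) = 1.4663 / 4.2218 = 0.3473
c = 3 / 6.054^0.3473 = 3 / 1.869 = 1.605
A = (18/1.605)^(1/0.3473) ⇒ ln A = ln(11.21)/0.3473 = 6.9594
A = e^6.9594 ≈ 1053 km²

1050 km²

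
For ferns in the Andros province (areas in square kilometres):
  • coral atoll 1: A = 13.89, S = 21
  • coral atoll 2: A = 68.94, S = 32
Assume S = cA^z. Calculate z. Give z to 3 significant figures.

Taking logs: ln S = ln c + z ln A, so z = (ln S₂ − ln S₁)/(ln A₂ − ln A₁).
z = ln(32/21) / ln(68.94/13.89) = ln(1.524) / ln(4.963) = 0.4212 / 1.6021 = 0.2629

0.263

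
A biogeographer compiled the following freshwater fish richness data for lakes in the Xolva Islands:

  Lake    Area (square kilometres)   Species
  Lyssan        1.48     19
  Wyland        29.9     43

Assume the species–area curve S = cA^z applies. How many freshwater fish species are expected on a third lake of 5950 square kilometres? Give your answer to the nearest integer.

181

z = ln(43/19) / ln(29.9/1.48) = 0.8168 / 3.0058 = 0.2717
c = 19 / 1.48^0.2717 = 19 / 1.112 = 17.08
S₃ = 17.08 × 5950^0.2717 = 17.08 × 10.61 ≈ 181.2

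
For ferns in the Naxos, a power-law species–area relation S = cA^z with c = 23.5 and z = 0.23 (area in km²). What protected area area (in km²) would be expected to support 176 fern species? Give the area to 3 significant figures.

6340 km²

176 = 23.5 × A^0.23  ⇒  A^0.23 = 176/23.5 = 7.489
ln A = ln(7.489) / 0.23 = 2.0135 / 0.23 = 8.7543
A = e^8.7543 ≈ 6338 km²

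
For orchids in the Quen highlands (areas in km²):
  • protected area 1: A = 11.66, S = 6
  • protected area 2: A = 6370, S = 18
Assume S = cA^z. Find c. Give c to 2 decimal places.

z = ln(S₂/S₁) / ln(A₂/A₁) = ln(18/6) / ln(6370/11.66) = 1.0986 / 6.3032 = 0.1743
c = S₁ / A₁^z = 6 / 11.66^0.1743 = 6 / 1.534 = 3.91

3.91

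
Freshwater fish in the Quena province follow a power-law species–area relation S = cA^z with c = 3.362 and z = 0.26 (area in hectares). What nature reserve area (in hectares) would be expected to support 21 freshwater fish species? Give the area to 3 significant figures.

1150 hectares

21 = 3.362 × A^0.26  ⇒  A^0.26 = 21/3.362 = 6.246
ln A = ln(6.246) / 0.26 = 1.8320 / 0.26 = 7.0461
A = e^7.0461 ≈ 1148 hectares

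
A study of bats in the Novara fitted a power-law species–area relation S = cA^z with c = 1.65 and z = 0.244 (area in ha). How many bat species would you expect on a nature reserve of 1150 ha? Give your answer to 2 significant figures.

S = 1.65 × 1150^0.244 = 1.65 × 5.582 ≈ 9.211

9.2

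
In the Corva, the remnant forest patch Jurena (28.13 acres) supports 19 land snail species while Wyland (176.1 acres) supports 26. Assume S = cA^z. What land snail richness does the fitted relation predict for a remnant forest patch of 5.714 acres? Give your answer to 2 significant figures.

z = ln(26/19) / ln(176.1/28.13) = 0.3137 / 1.8342 = 0.1710
c = 19 / 28.13^0.1710 = 19 / 1.769 = 10.74
S₃ = 10.74 × 5.714^0.1710 = 10.74 × 1.347 ≈ 14.47

14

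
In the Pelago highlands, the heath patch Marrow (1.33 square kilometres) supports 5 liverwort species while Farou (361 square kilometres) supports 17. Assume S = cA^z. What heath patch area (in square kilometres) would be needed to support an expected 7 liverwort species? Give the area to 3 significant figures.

6.21 square kilometres

z = ln(17/5) / ln(361/1.33) = 1.2238 / 5.6037 = 0.2184
c = 5 / 1.33^0.2184 = 5 / 1.064 = 4.698
A = (7/4.698)^(1/0.2184) ⇒ ln A = ln(1.49)/0.2184 = 1.8259
A = e^1.8259 ≈ 6.208 square kilometres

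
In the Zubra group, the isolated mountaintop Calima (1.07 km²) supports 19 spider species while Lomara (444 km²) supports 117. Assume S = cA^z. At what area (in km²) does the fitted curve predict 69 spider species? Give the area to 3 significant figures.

z = ln(117/19) / ln(444/1.07) = 1.8177 / 6.0282 = 0.3015
c = 19 / 1.07^0.3015 = 19 / 1.021 = 18.62
A = (69/18.62)^(1/0.3015) ⇒ ln A = ln(3.706)/0.3015 = 4.3446
A = e^4.3446 ≈ 77.06 km²

77.1 km²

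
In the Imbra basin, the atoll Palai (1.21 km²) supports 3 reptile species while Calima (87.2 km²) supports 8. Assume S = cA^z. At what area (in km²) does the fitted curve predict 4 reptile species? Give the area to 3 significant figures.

4.24 km²

z = ln(8/3) / ln(87.2/1.21) = 0.9808 / 4.2776 = 0.2293
c = 3 / 1.21^0.2293 = 3 / 1.045 = 2.872
A = (4/2.872)^(1/0.2293) ⇒ ln A = ln(1.393)/0.2293 = 1.4453
A = e^1.4453 ≈ 4.243 km²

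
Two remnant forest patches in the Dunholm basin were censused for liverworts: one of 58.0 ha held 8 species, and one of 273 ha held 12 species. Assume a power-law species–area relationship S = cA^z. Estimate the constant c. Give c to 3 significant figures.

z = ln(S₂/S₁) / ln(A₂/A₁) = ln(12/8) / ln(273/58) = 0.4055 / 1.5490 = 0.2618
c = S₁ / A₁^z = 8 / 58^0.2618 = 8 / 2.895 = 2.764

2.76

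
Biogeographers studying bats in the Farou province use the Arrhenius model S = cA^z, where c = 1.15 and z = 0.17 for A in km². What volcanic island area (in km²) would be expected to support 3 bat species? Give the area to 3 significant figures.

3 = 1.15 × A^0.17  ⇒  A^0.17 = 3/1.15 = 2.609
ln A = ln(2.609) / 0.17 = 0.9589 / 0.17 = 5.6403
A = e^5.6403 ≈ 281.5 km²

282 km²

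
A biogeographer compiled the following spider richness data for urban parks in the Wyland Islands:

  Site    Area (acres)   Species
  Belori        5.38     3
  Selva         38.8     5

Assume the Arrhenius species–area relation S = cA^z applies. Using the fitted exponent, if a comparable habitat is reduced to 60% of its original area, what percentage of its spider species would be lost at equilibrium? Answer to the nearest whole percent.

z = ln(5/3) / ln(38.8/5.38) = 0.5108 / 1.9757 = 0.2586
S_new/S_old = (A_new/A_old)^z = 0.6^0.2586 = exp(0.2586 × -0.5108) = 0.8763
Fraction lost = 1 − 0.8763 = 0.1237

12%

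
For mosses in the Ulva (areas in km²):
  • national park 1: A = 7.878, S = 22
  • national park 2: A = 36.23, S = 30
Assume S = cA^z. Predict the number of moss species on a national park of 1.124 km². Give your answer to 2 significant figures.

z = ln(30/22) / ln(36.23/7.878) = 0.3102 / 1.5258 = 0.2033
c = 22 / 7.878^0.2033 = 22 / 1.521 = 14.46
S₃ = 14.46 × 1.124^0.2033 = 14.46 × 1.024 ≈ 14.81

15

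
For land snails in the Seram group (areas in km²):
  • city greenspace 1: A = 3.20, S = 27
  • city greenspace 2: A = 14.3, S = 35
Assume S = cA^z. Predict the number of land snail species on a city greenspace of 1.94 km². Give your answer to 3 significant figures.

24.8

z = ln(35/27) / ln(14.3/3.2) = 0.2595 / 1.4971 = 0.1733
c = 27 / 3.2^0.1733 = 27 / 1.223 = 22.07
S₃ = 22.07 × 1.94^0.1733 = 22.07 × 1.122 ≈ 24.76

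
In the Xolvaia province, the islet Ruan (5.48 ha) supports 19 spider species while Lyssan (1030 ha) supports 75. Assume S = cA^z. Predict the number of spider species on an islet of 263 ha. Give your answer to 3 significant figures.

z = ln(75/19) / ln(1030/5.48) = 1.3730 / 5.2362 = 0.2622
c = 19 / 5.48^0.2622 = 19 / 1.562 = 12.16
S₃ = 12.16 × 263^0.2622 = 12.16 × 4.311 ≈ 52.43

52.4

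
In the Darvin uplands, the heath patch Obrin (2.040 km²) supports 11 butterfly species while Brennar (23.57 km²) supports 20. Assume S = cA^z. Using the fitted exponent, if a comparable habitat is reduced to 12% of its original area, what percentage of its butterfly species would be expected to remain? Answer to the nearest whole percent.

z = ln(20/11) / ln(23.57/2.04) = 0.5978 / 2.4470 = 0.2443
S_new/S_old = (A_new/A_old)^z = 0.12^0.2443 = exp(0.2443 × -2.1203) = 0.5957

60%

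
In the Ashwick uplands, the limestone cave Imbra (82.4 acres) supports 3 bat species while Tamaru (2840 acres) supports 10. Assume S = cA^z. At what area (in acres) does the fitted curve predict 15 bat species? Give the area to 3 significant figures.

9360 acres

z = ln(10/3) / ln(2840/82.4) = 1.2040 / 3.5400 = 0.3401
c = 3 / 82.4^0.3401 = 3 / 4.484 = 0.6691
A = (15/0.6691)^(1/0.3401) ⇒ ln A = ln(22.42)/0.3401 = 9.1437
A = e^9.1437 ≈ 9356 acres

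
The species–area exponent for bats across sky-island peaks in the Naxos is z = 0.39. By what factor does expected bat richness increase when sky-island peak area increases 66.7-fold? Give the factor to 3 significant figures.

5.15

S₂/S₁ = (A₂/A₁)^z = 66.7^0.39
ln(S₂/S₁) = 0.39 × ln 66.7 = 0.39 × 4.2002 = 1.6381
S₂/S₁ = e^1.6381 ≈ 5.145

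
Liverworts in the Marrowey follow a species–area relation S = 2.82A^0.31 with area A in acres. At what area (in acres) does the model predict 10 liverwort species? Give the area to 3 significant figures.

10 = 2.82 × A^0.31  ⇒  A^0.31 = 10/2.82 = 3.546
ln A = ln(3.546) / 0.31 = 1.2658 / 0.31 = 4.0834
A = e^4.0834 ≈ 59.35 acres

59.3 acres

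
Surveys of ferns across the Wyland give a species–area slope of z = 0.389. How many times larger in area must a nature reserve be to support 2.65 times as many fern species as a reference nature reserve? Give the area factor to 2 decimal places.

12.25

(A₂/A₁)^0.389 = 2.65, so A₂/A₁ = 2.65^(1/0.389) = 2.65^2.571
ln(A₂/A₁) = ln 2.65 / 0.389 = 0.9746 / 0.389 = 2.5053
A₂/A₁ = e^2.5053 ≈ 12.25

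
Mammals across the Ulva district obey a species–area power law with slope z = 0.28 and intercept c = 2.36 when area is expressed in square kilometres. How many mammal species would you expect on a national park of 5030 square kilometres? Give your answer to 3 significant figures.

25.7

S = 2.36 × 5030^0.28
ln S = ln 2.36 + 0.28 × ln 5030 = 0.8587 + 0.28 × 8.5232 = 3.2452
S = e^3.2452 ≈ 25.67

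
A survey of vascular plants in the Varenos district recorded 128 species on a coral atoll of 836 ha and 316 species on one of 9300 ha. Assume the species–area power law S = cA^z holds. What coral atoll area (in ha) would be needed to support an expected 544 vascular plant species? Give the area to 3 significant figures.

z = ln(316/128) / ln(9300/836) = 0.9037 / 2.4091 = 0.3751
c = 128 / 836^0.3751 = 128 / 12.48 = 10.26
A = (544/10.26)^(1/0.3751) ⇒ ln A = ln(53.03)/0.3751 = 10.5859
A = e^10.5859 ≈ 39572 ha

39600 ha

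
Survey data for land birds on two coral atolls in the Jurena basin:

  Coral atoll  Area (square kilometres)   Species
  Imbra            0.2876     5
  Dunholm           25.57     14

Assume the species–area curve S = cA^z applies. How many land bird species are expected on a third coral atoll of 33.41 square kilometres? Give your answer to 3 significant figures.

z = ln(14/5) / ln(25.57/0.2876) = 1.0296 / 4.4876 = 0.2294
c = 5 / 0.2876^0.2294 = 5 / 0.7513 = 6.655
S₃ = 6.655 × 33.41^0.2294 = 6.655 × 2.237 ≈ 14.89

14.9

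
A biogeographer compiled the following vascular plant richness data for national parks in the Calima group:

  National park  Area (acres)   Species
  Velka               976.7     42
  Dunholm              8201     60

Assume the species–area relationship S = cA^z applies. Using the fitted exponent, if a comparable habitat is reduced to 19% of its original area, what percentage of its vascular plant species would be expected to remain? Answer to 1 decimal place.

75.7%

z = ln(60/42) / ln(8201/976.7) = 0.3567 / 2.1278 = 0.1676
S_new/S_old = (A_new/A_old)^z = 0.19^0.1676 = exp(0.1676 × -1.6607) = 0.757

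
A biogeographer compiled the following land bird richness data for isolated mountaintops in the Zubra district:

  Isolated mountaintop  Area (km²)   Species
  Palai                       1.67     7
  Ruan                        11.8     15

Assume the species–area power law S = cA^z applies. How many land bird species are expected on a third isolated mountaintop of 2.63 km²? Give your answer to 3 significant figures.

z = ln(15/7) / ln(11.8/1.67) = 0.7621 / 1.9553 = 0.3898
c = 7 / 1.67^0.3898 = 7 / 1.221 = 5.732
S₃ = 5.732 × 2.63^0.3898 = 5.732 × 1.458 ≈ 8.356

8.36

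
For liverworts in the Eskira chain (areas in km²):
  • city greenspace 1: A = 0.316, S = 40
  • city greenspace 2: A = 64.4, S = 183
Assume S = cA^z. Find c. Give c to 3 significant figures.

55.6

z = ln(S₂/S₁) / ln(A₂/A₁) = ln(183/40) / ln(64.4/0.316) = 1.5206 / 5.3171 = 0.2860
c = S₁ / A₁^z = 40 / 0.316^0.2860 = 40 / 0.7193 = 55.61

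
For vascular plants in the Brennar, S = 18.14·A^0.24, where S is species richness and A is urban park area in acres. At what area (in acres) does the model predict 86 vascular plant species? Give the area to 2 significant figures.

86 = 18.14 × A^0.24  ⇒  A^0.24 = 86/18.14 = 4.741
ln A = ln(4.741) / 0.24 = 1.5562 / 0.24 = 6.4843
A = e^6.4843 ≈ 654.8 acres

650 acres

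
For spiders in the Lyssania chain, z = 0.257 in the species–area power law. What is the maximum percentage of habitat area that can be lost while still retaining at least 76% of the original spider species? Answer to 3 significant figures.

65.6%

Need (A_new/A_old)^0.257 = 0.76, so A_new/A_old = 0.76^(1/0.257) = 0.76^3.891
ln(A_new/A_old) = ln 0.76 / 0.257 = -0.2744 / 0.257 = -1.0678
A_new/A_old = e^-1.0678 ≈ 0.3437
Fraction that can be lost = 1 − 0.3437 = 0.6563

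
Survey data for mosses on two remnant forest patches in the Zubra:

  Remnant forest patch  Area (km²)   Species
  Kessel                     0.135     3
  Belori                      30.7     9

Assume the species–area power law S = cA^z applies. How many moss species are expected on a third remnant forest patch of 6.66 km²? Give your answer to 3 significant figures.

6.61

z = ln(9/3) / ln(30.7/0.135) = 1.0986 / 5.4267 = 0.2024
c = 3 / 0.135^0.2024 = 3 / 0.6667 = 4.5
S₃ = 4.5 × 6.66^0.2024 = 4.5 × 1.468 ≈ 6.605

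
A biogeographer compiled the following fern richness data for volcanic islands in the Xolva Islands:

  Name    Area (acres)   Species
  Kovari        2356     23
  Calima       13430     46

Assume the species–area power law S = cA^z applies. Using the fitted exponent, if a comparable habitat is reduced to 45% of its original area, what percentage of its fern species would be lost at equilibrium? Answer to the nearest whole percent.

27%

z = ln(46/23) / ln(13430/2356) = 0.6931 / 1.7405 = 0.3982
S_new/S_old = (A_new/A_old)^z = 0.45^0.3982 = exp(0.3982 × -0.7985) = 0.7276
Fraction lost = 1 − 0.7276 = 0.2724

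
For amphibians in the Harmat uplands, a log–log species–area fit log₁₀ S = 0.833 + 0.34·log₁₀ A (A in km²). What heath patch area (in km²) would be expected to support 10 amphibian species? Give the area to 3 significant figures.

3.10 km²

10 = 6.808 × A^0.34  ⇒  A^0.34 = 10/6.808 = 1.469
ln A = ln(1.469) / 0.34 = 0.3845 / 0.34 = 1.1310
A = e^1.1310 ≈ 3.099 km²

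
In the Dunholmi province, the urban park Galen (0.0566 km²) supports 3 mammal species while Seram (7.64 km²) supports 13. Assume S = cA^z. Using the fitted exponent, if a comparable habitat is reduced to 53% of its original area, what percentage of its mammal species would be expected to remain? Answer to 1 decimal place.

82.7%

z = ln(13/3) / ln(7.64/0.0566) = 1.4663 / 4.9051 = 0.2989
S_new/S_old = (A_new/A_old)^z = 0.53^0.2989 = exp(0.2989 × -0.6349) = 0.8271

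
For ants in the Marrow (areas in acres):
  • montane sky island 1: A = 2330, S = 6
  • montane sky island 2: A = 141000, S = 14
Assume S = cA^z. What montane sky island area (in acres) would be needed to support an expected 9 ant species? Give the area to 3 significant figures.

16600 acres

z = ln(14/6) / ln(141000/2330) = 0.8473 / 4.1029 = 0.2065
c = 6 / 2330^0.2065 = 6 / 4.959 = 1.21
A = (9/1.21)^(1/0.2065) ⇒ ln A = ln(7.439)/0.2065 = 9.7170
A = e^9.7170 ≈ 16598 acres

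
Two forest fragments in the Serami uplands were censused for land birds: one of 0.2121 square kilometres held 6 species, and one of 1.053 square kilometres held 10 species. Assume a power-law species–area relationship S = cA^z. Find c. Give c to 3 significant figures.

z = ln(S₂/S₁) / ln(A₂/A₁) = ln(10/6) / ln(1.053/0.2121) = 0.5108 / 1.6023 = 0.3188
c = S₁ / A₁^z = 6 / 0.2121^0.3188 = 6 / 0.61 = 9.837

9.84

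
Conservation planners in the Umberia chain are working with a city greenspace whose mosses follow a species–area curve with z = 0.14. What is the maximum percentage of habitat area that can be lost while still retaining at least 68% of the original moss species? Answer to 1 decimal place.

93.6%

Need (A_new/A_old)^0.14 = 0.68, so A_new/A_old = 0.68^(1/0.14) = 0.68^7.143
ln(A_new/A_old) = ln 0.68 / 0.14 = -0.3857 / 0.14 = -2.7547
A_new/A_old = e^-2.7547 ≈ 0.06363
Fraction that can be lost = 1 − 0.06363 = 0.9364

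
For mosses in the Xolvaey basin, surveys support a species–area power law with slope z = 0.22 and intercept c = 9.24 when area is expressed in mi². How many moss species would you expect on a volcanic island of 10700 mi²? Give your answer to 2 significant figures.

71

S = 9.24 × 10700^0.22
ln S = ln 9.24 + 0.22 × ln 10700 = 2.2235 + 0.22 × 9.2780 = 4.2647
S = e^4.2647 ≈ 71.14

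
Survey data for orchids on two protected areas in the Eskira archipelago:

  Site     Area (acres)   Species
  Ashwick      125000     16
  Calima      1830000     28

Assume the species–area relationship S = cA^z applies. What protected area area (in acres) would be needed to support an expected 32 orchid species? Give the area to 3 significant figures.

z = ln(28/16) / ln(1830000/125000) = 0.5596 / 2.6838 = 0.2085
c = 16 / 125000^0.2085 = 16 / 11.56 = 1.385
A = (32/1.385)^(1/0.2085) ⇒ ln A = ln(23.11)/0.2085 = 15.0602
A = e^15.0602 ≈ 3471874 acres

3470000 acres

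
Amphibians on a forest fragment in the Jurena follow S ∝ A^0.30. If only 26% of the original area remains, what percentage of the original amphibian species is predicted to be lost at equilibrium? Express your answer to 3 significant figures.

S_new/S_old = (A_new/A_old)^z = 0.26^0.3
= exp(0.3 × ln 0.26) = exp(0.3 × -1.3471) = exp(-0.4041) ≈ 0.6676
Fraction lost = 1 − 0.6676 = 0.3324

33.2%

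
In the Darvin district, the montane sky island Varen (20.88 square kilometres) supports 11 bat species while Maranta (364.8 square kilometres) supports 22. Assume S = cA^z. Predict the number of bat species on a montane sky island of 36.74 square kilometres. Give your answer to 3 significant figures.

z = ln(22/11) / ln(364.8/20.88) = 0.6931 / 2.8606 = 0.2423
c = 11 / 20.88^0.2423 = 11 / 2.088 = 5.268
S₃ = 5.268 × 36.74^0.2423 = 5.268 × 2.395 ≈ 12.61

12.6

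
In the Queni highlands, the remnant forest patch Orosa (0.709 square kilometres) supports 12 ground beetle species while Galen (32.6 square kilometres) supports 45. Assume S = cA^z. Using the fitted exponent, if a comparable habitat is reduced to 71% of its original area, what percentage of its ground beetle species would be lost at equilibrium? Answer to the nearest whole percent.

11%

z = ln(45/12) / ln(32.6/0.709) = 1.3218 / 3.8282 = 0.3453
S_new/S_old = (A_new/A_old)^z = 0.71^0.3453 = exp(0.3453 × -0.3425) = 0.8885
Fraction lost = 1 − 0.8885 = 0.1115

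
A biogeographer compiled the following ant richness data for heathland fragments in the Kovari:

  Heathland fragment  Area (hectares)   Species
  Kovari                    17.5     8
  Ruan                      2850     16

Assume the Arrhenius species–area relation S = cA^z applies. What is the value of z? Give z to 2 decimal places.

Taking logs: ln S = ln c + z ln A, so z = (ln S₂ − ln S₁)/(ln A₂ − ln A₁).
z = ln(16/8) / ln(2850/17.5) = ln(2) / ln(162.9) = 0.6931 / 5.0929 = 0.1361

0.14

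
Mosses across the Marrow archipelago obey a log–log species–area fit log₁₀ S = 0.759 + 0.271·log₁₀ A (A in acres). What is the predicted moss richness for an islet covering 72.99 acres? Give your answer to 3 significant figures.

18.4

S = 5.741 × 72.99^0.271
ln S = ln 5.741 + 0.271 × ln 72.99 = 1.7477 + 0.271 × 4.2903 = 2.9103
S = e^2.9103 ≈ 18.36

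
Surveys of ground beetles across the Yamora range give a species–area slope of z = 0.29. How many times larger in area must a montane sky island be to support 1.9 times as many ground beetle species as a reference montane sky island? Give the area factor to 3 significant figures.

9.15

(A₂/A₁)^0.29 = 1.9, so A₂/A₁ = 1.9^(1/0.29) = 1.9^3.448
ln(A₂/A₁) = ln 1.9 / 0.29 = 0.6419 / 0.29 = 2.2133
A₂/A₁ = e^2.2133 ≈ 9.146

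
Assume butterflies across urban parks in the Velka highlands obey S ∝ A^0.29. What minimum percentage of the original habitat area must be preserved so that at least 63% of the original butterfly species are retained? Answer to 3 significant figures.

20.3%

Need (A_new/A_old)^0.29 = 0.63, so A_new/A_old = 0.63^(1/0.29) = 0.63^3.448
ln(A_new/A_old) = ln 0.63 / 0.29 = -0.4620 / 0.29 = -1.5932
A_new/A_old = e^-1.5932 ≈ 0.2033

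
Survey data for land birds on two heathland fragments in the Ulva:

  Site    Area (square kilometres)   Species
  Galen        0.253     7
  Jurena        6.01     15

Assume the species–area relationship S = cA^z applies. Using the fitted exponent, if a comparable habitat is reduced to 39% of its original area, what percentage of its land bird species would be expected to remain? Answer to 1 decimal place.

z = ln(15/7) / ln(6.01/0.253) = 0.7621 / 3.1678 = 0.2406
S_new/S_old = (A_new/A_old)^z = 0.39^0.2406 = exp(0.2406 × -0.9416) = 0.7973

79.7%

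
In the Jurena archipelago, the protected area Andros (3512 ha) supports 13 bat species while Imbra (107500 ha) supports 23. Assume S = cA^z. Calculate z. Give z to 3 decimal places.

0.167

Taking logs: ln S = ln c + z ln A, so z = (ln S₂ − ln S₁)/(ln A₂ − ln A₁).
z = ln(23/13) / ln(107500/3512) = ln(1.769) / ln(30.61) = 0.5705 / 3.4213 = 0.1668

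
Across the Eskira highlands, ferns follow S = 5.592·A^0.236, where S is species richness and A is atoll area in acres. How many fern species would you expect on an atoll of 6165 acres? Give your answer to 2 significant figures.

44

S = 5.592 × 6165^0.236 = 5.592 × 7.842 ≈ 43.85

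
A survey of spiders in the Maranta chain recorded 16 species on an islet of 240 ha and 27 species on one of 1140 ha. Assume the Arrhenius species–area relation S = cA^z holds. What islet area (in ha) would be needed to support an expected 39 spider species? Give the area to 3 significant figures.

3410 ha

z = ln(27/16) / ln(1140/240) = 0.5232 / 1.5581 = 0.3358
c = 16 / 240^0.3358 = 16 / 6.3 = 2.54
A = (39/2.54)^(1/0.3358) ⇒ ln A = ln(15.36)/0.3358 = 8.1338
A = e^8.1338 ≈ 3408 ha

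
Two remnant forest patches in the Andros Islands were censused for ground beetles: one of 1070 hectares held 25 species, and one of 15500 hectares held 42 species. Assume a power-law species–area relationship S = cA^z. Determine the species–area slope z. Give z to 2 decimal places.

0.19

Taking logs: ln S = ln c + z ln A, so z = (ln S₂ − ln S₁)/(ln A₂ − ln A₁).
z = ln(42/25) / ln(15500/1070) = ln(1.68) / ln(14.49) = 0.5188 / 2.6732 = 0.1941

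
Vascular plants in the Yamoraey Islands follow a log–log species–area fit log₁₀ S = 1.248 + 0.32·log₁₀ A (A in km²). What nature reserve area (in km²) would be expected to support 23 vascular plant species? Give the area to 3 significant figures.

2.27 km²

23 = 17.7 × A^0.32  ⇒  A^0.32 = 23/17.7 = 1.299
ln A = ln(1.299) / 0.32 = 0.2619 / 0.32 = 0.8183
A = e^0.8183 ≈ 2.267 km²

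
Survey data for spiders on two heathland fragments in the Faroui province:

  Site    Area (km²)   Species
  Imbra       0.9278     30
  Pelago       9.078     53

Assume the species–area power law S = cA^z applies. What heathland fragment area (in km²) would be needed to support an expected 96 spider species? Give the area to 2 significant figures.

z = ln(53/30) / ln(9.078/0.9278) = 0.5691 / 2.2808 = 0.2495
c = 30 / 0.9278^0.2495 = 30 / 0.9815 = 30.57
A = (96/30.57)^(1/0.2495) ⇒ ln A = ln(3.141)/0.2495 = 4.5867
A = e^4.5867 ≈ 98.17 km²

98 km²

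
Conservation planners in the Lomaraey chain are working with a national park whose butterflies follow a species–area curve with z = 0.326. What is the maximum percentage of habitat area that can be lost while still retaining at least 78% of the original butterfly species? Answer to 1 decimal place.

53.3%

Need (A_new/A_old)^0.326 = 0.78, so A_new/A_old = 0.78^(1/0.326) = 0.78^3.067
ln(A_new/A_old) = ln 0.78 / 0.326 = -0.2485 / 0.326 = -0.7622
A_new/A_old = e^-0.7622 ≈ 0.4667
Fraction that can be lost = 1 − 0.4667 = 0.5333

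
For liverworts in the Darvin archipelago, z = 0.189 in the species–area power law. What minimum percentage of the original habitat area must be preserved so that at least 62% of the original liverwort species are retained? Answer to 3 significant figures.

Need (A_new/A_old)^0.189 = 0.62, so A_new/A_old = 0.62^(1/0.189) = 0.62^5.291
ln(A_new/A_old) = ln 0.62 / 0.189 = -0.4780 / 0.189 = -2.5293
A_new/A_old = e^-2.5293 ≈ 0.07972

7.97%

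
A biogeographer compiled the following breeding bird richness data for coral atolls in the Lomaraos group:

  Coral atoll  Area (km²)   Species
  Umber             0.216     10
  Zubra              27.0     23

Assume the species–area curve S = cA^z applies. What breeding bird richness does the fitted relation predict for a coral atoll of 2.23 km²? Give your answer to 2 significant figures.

z = ln(23/10) / ln(27/0.216) = 0.8329 / 4.8283 = 0.1725
c = 10 / 0.216^0.1725 = 10 / 0.7677 = 13.03
S₃ = 13.03 × 2.23^0.1725 = 13.03 × 1.148 ≈ 14.96

15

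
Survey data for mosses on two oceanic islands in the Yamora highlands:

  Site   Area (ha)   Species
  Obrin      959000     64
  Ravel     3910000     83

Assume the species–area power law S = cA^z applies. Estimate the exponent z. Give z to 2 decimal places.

Taking logs: ln S = ln c + z ln A, so z = (ln S₂ − ln S₁)/(ln A₂ − ln A₁).
z = ln(83/64) / ln(3910000/959000) = ln(1.297) / ln(4.077) = 0.2600 / 1.4054 = 0.1850

0.18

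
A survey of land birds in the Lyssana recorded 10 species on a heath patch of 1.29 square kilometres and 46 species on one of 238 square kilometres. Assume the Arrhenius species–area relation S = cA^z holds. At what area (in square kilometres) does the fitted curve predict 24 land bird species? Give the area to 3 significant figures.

25.7 square kilometres

z = ln(46/10) / ln(238/1.29) = 1.5261 / 5.2176 = 0.2925
c = 10 / 1.29^0.2925 = 10 / 1.077 = 9.282
A = (24/9.282)^(1/0.2925) ⇒ ln A = ln(2.586)/0.2925 = 3.2479
A = e^3.2479 ≈ 25.74 square kilometres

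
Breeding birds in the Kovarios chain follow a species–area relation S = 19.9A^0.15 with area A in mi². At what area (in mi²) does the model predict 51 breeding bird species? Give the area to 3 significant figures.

51 = 19.9 × A^0.15  ⇒  A^0.15 = 51/19.9 = 2.563
ln A = ln(2.563) / 0.15 = 0.9411 / 0.15 = 6.2740
A = e^6.2740 ≈ 530.6 mi²

531 mi²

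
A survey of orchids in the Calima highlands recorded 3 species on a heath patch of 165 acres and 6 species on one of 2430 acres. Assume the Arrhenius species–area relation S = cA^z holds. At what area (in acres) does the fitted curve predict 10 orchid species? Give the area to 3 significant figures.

17600 acres

z = ln(6/3) / ln(2430/165) = 0.6931 / 2.6897 = 0.2577
c = 3 / 165^0.2577 = 3 / 3.728 = 0.8048
A = (10/0.8048)^(1/0.2577) ⇒ ln A = ln(12.43)/0.2577 = 9.7779
A = e^9.7779 ≈ 17639 acres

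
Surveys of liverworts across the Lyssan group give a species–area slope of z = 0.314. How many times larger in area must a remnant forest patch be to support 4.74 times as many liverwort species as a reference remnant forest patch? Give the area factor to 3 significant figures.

142

(A₂/A₁)^0.314 = 4.74, so A₂/A₁ = 4.74^(1/0.314) = 4.74^3.185
ln(A₂/A₁) = ln 4.74 / 0.314 = 1.5560 / 0.314 = 4.9555
A₂/A₁ = e^4.9555 ≈ 142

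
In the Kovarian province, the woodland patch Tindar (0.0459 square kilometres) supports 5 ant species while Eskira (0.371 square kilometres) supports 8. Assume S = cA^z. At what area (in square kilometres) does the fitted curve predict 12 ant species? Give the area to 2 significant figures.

z = ln(8/5) / ln(0.371/0.0459) = 0.4700 / 2.0897 = 0.2249
c = 5 / 0.0459^0.2249 = 5 / 0.5001 = 9.999
A = (12/9.999)^(1/0.2249) ⇒ ln A = ln(1.2)/0.2249 = 0.8112
A = e^0.8112 ≈ 2.251 square kilometres

2.3 square kilometres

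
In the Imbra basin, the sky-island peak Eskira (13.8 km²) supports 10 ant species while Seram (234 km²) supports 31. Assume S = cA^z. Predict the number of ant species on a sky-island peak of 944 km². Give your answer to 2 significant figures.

54

z = ln(31/10) / ln(234/13.8) = 1.1314 / 2.8307 = 0.3997
c = 10 / 13.8^0.3997 = 10 / 2.855 = 3.503
S₃ = 3.503 × 944^0.3997 = 3.503 × 15.46 ≈ 54.14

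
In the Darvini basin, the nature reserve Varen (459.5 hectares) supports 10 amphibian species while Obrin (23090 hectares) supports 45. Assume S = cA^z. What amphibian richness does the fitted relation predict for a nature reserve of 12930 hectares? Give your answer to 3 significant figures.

z = ln(45/10) / ln(23090/459.5) = 1.5041 / 3.9170 = 0.3840
c = 10 / 459.5^0.3840 = 10 / 10.53 = 0.95
S₃ = 0.95 × 12930^0.3840 = 0.95 × 37.91 ≈ 36.02

36.0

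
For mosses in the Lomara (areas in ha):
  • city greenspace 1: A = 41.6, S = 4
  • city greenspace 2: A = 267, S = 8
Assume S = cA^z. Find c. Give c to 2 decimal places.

1.00

z = ln(S₂/S₁) / ln(A₂/A₁) = ln(8/4) / ln(267/41.6) = 0.6931 / 1.8591 = 0.3728
c = S₁ / A₁^z = 4 / 41.6^0.3728 = 4 / 4.015 = 0.9964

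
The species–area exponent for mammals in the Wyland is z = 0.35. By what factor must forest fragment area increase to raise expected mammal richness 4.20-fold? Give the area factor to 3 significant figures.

60.4

(A₂/A₁)^0.35 = 4.2, so A₂/A₁ = 4.2^(1/0.35) = 4.2^2.857
ln(A₂/A₁) = ln 4.2 / 0.35 = 1.4351 / 0.35 = 4.1002
A₂/A₁ = e^4.1002 ≈ 60.35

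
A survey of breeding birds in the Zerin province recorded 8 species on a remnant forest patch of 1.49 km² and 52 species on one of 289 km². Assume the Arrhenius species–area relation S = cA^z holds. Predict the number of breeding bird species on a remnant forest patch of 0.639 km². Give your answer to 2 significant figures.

5.9

z = ln(52/8) / ln(289/1.49) = 1.8718 / 5.2677 = 0.3553
c = 8 / 1.49^0.3553 = 8 / 1.152 = 6.943
S₃ = 6.943 × 0.639^0.3553 = 6.943 × 0.8529 ≈ 5.922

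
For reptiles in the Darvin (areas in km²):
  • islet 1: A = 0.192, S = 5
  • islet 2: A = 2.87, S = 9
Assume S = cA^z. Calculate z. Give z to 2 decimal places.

Taking logs: ln S = ln c + z ln A, so z = (ln S₂ − ln S₁)/(ln A₂ − ln A₁).
z = ln(9/5) / ln(2.87/0.192) = ln(1.8) / ln(14.95) = 0.5878 / 2.7046 = 0.2173

0.22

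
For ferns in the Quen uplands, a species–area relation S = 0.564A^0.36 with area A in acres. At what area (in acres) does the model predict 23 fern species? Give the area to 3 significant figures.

23 = 0.564 × A^0.36  ⇒  A^0.36 = 23/0.564 = 40.78
ln A = ln(40.78) / 0.36 = 3.7082 / 0.36 = 10.3005
A = e^10.3005 ≈ 29749 acres

29700 acres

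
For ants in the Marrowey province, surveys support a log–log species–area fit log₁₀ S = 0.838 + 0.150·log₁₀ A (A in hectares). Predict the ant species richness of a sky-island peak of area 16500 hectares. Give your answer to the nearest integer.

S = 6.887 × 16500^0.15
ln S = ln 6.887 + 0.15 × ln 16500 = 1.9296 + 0.15 × 9.7111 = 3.3862
S = e^3.3862 ≈ 29.55

30 species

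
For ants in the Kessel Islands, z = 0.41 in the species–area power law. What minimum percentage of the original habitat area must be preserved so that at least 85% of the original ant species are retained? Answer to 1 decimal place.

Need (A_new/A_old)^0.41 = 0.85, so A_new/A_old = 0.85^(1/0.41) = 0.85^2.439
ln(A_new/A_old) = ln 0.85 / 0.41 = -0.1625 / 0.41 = -0.3964
A_new/A_old = e^-0.3964 ≈ 0.6727

67.3%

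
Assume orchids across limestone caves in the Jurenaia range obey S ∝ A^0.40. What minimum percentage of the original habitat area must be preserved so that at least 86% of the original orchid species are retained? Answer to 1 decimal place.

Need (A_new/A_old)^0.4 = 0.86, so A_new/A_old = 0.86^(1/0.4) = 0.86^2.5
ln(A_new/A_old) = ln 0.86 / 0.4 = -0.1508 / 0.4 = -0.3771
A_new/A_old = e^-0.3771 ≈ 0.6859

68.6%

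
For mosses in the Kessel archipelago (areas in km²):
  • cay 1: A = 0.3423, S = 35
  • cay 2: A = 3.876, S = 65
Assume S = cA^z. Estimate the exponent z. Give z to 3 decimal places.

Taking logs: ln S = ln c + z ln A, so z = (ln S₂ − ln S₁)/(ln A₂ − ln A₁).
z = ln(65/35) / ln(3.876/0.3423) = ln(1.857) / ln(11.32) = 0.6190 / 2.4269 = 0.2551

0.255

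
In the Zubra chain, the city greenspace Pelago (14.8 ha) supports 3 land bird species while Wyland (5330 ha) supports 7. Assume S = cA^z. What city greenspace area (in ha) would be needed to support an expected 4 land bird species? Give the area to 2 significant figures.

110 ha

z = ln(7/3) / ln(5330/14.8) = 0.8473 / 5.8865 = 0.1439
c = 3 / 14.8^0.1439 = 3 / 1.474 = 2.036
A = (4/2.036)^(1/0.1439) ⇒ ln A = ln(1.965)/0.1439 = 4.6933
A = e^4.6933 ≈ 109.2 ha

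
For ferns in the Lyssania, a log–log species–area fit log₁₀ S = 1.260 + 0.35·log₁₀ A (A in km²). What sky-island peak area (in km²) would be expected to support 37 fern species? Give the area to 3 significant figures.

7.60 km²

37 = 18.2 × A^0.35  ⇒  A^0.35 = 37/18.2 = 2.033
ln A = ln(2.033) / 0.35 = 0.7097 / 0.35 = 2.0276
A = e^2.0276 ≈ 7.596 km²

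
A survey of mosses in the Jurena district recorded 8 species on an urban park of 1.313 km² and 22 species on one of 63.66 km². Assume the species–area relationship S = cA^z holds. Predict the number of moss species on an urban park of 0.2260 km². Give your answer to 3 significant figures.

z = ln(22/8) / ln(63.66/1.313) = 1.0116 / 3.8812 = 0.2606
c = 8 / 1.313^0.2606 = 8 / 1.074 = 7.452
S₃ = 7.452 × 0.226^0.2606 = 7.452 × 0.6787 ≈ 5.057

5.06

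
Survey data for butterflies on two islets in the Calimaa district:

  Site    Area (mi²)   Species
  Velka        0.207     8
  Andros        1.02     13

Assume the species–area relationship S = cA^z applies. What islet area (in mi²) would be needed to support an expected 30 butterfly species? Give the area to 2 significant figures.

z = ln(13/8) / ln(1.02/0.207) = 0.4855 / 1.5948 = 0.3044
c = 8 / 0.207^0.3044 = 8 / 0.6191 = 12.92
A = (30/12.92)^(1/0.3044) ⇒ ln A = ln(2.322)/0.3044 = 2.7668
A = e^2.7668 ≈ 15.91 mi²

16 mi²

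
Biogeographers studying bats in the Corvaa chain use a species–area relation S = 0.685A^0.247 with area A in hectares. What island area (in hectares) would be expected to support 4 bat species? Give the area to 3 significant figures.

4 = 0.685 × A^0.247  ⇒  A^0.247 = 4/0.685 = 5.839
ln A = ln(5.839) / 0.247 = 1.7646 / 0.247 = 7.1443
A = e^7.1443 ≈ 1267 hectares

1270 hectares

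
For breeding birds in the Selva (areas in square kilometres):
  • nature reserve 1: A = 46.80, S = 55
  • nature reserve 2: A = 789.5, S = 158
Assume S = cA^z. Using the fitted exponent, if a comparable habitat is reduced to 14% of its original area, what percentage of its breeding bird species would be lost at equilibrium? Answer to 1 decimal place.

z = ln(158/55) / ln(789.5/46.8) = 1.0553 / 2.8255 = 0.3735
S_new/S_old = (A_new/A_old)^z = 0.14^0.3735 = exp(0.3735 × -1.9661) = 0.4798
Fraction lost = 1 − 0.4798 = 0.5202

52.0%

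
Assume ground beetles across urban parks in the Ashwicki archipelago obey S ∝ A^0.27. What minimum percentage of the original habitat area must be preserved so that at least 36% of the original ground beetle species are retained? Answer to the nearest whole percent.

Need (A_new/A_old)^0.27 = 0.36, so A_new/A_old = 0.36^(1/0.27) = 0.36^3.704
ln(A_new/A_old) = ln 0.36 / 0.27 = -1.0217 / 0.27 = -3.7839
A_new/A_old = e^-3.7839 ≈ 0.02273

2%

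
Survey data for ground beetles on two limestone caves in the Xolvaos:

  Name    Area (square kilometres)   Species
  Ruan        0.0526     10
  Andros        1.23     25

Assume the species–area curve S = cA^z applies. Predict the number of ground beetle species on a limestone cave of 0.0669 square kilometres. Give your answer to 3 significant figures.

z = ln(25/10) / ln(1.23/0.0526) = 0.9163 / 3.1521 = 0.2907
c = 10 / 0.0526^0.2907 = 10 / 0.4248 = 23.54
S₃ = 23.54 × 0.0669^0.2907 = 23.54 × 0.4556 ≈ 10.72

10.7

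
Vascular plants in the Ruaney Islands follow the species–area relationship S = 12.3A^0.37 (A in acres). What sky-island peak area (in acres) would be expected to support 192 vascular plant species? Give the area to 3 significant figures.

192 = 12.3 × A^0.37  ⇒  A^0.37 = 192/12.3 = 15.61
ln A = ln(15.61) / 0.37 = 2.7479 / 0.37 = 7.4267
A = e^7.4267 ≈ 1680 acres

1680 acres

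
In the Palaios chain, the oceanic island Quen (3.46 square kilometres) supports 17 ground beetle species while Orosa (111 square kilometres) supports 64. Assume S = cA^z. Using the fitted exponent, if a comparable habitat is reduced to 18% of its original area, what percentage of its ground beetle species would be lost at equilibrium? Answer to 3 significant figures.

z = ln(64/17) / ln(111/3.46) = 1.3257 / 3.4683 = 0.3822
S_new/S_old = (A_new/A_old)^z = 0.18^0.3822 = exp(0.3822 × -1.7148) = 0.5192
Fraction lost = 1 − 0.5192 = 0.4808

48.1%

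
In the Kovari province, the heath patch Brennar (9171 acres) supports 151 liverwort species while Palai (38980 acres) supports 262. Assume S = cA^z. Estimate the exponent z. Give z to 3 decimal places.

0.381

Taking logs: ln S = ln c + z ln A, so z = (ln S₂ − ln S₁)/(ln A₂ − ln A₁).
z = ln(262/151) / ln(38980/9171) = ln(1.735) / ln(4.25) = 0.5511 / 1.4470 = 0.3808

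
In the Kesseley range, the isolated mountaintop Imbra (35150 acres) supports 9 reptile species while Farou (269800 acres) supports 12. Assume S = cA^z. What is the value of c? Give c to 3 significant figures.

z = ln(S₂/S₁) / ln(A₂/A₁) = ln(12/9) / ln(269800/35150) = 0.2877 / 2.0381 = 0.1412
c = S₁ / A₁^z = 9 / 35150^0.1412 = 9 / 4.382 = 2.054

2.05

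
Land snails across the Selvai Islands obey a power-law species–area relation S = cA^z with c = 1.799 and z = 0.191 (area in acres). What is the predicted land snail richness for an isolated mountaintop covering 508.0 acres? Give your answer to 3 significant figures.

S = 1.799 × 508^0.191
ln S = ln 1.799 + 0.191 × ln 508 = 0.5872 + 0.191 × 6.2305 = 1.7773
S = e^1.7773 ≈ 5.914

5.91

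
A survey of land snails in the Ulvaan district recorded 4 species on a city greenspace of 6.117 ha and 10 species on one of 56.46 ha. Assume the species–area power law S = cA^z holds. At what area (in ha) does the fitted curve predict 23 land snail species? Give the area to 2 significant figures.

z = ln(10/4) / ln(56.46/6.117) = 0.9163 / 2.2225 = 0.4123
c = 4 / 6.117^0.4123 = 4 / 2.11 = 1.896
A = (23/1.896)^(1/0.4123) ⇒ ln A = ln(12.13)/0.4123 = 6.0538
A = e^6.0538 ≈ 425.7 ha

430 ha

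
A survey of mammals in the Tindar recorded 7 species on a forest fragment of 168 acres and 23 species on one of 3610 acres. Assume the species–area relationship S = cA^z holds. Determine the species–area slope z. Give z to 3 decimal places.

Taking logs: ln S = ln c + z ln A, so z = (ln S₂ − ln S₁)/(ln A₂ − ln A₁).
z = ln(23/7) / ln(3610/168) = ln(3.286) / ln(21.49) = 1.1896 / 3.0675 = 0.3878

0.388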